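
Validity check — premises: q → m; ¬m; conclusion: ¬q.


This matches the form of modus tollens: the conclusion follows in every model of the premises.

Valid.


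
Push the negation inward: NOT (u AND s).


De Morgan: the negation of a conjunction is the disjunction of the negations.
Distribute NOT across AND, flipping it to OR, and negate each literal.

(NOT u) OR (NOT s)


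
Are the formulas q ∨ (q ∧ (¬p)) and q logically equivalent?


Compare truth tables:
p | q | φ | ψ
-------------
F | F | F | F
T | F | F | F
F | T | T | T
T | T | T | T
The columns φ and ψ agree on every row.

Yes, they are logically equivalent.


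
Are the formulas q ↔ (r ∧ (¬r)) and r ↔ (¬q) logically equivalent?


Compare truth tables:
q | r | φ | ψ
-------------
F | F | T | F
T | F | F | T
F | T | T | T
T | T | F | F
They differ at row 1 (q=F, r=F): φ=T but ψ=F.

No, they are not logically equivalent.


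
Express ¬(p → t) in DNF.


Step 1: Rewrite implication then negate: ¬(¬p ∨ t) = p ∧ ¬t.

p ∧ (¬t)


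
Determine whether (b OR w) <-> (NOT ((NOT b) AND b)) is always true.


Build the truth table over {b, w}:
b | w | φ
---------
F | F | F
T | F | T
F | T | T
T | T | T
Counterexample at row 1: with b=F, w=F, the formula is F.

No, it is not a tautology.


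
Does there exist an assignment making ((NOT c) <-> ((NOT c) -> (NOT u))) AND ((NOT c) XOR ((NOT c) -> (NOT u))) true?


Check all 4 assignments over {c, u}:
c | u | φ
---------
F | F | F
T | F | F
F | T | F
T | T | F
No assignment makes the formula true.

Unsatisfiable.


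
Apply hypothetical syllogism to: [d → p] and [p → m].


Hypothetical syllogism: from (P → Q) and (Q → R), infer (P → R).
Chain the two implications through the shared middle term 'p'.

d → m


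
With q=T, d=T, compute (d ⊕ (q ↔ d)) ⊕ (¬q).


Substitute q=T, d=T:
q ↔ d = T ↔ T = T
d ⊕ (q ↔ d) = T ⊕ T = F
¬q = F
(d ⊕ (q ↔ d)) ⊕ (¬q) = F ⊕ F = F

F


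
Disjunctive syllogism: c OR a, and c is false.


Disjunctive syllogism: from (P ∨ Q) and ¬P, infer Q.
One disjunct, 'c', is ruled out; the other must hold.

a


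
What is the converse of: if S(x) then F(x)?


The converse of (P → Q) is (Q → P). It is not in general equivalent to the original.
Here P = 'S(x)' and Q = 'F(x)'.

If F(x), then S(x).


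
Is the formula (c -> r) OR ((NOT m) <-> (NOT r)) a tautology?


Build the truth table over {c, m, r}:
c | m | r | φ
-------------
F | F | F | T
T | F | F | T
F | T | F | T
T | T | F | F
F | F | T | T
T | F | T | T
F | T | T | T
T | T | T | T
Counterexample at row 4: with c=T, m=T, r=F, the formula is F.

No, it is not a tautology.


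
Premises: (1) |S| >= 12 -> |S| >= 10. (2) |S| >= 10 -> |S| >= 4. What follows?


Hypothetical syllogism: from (P → Q) and (Q → R), infer (P → R).
Chain the two implications through the shared middle term '|S| >= 10'.

|S| >= 12 -> |S| >= 4


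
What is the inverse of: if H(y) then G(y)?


The inverse of (P → Q) is (¬P → ¬Q). It is equivalent to the converse, not to the original.
Here P = 'H(y)' and Q = 'G(y)'.

If not (H(y)), then not (G(y)).


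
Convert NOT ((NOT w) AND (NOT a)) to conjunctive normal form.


Step 1: Apply De Morgan: ¬((¬w) ∧ (¬a)) = ¬(¬w) ∨ ¬(¬a).
Step 2: Eliminate any double negations (¬¬X = X).

w OR a


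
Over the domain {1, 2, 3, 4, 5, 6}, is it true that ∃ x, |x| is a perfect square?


Evaluate the predicate on each element: 1:T, 2:F, 3:F, 4:T, 5:F, 6:F.
Witness x = 1 satisfies the predicate.

T


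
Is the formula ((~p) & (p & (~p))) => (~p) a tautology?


Build the truth table over {p}:
p | φ
-----
False | True
True | True
Every row evaluates to true.

Yes, it is a tautology.


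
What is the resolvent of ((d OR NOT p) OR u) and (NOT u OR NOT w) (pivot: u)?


The clauses contain complementary literals u and NOTu.
Resolution eliminates this pair and disjoins the remaining literals (merging duplicates).

((d OR NOT p) OR NOT w)


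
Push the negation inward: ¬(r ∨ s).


De Morgan: the negation of a disjunction is the conjunction of the negations.
Distribute ¬ across ∨, flipping it to ∧, and negate each literal.

(¬r) ∧ (¬s)


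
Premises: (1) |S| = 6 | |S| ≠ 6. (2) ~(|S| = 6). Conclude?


Disjunctive syllogism: from (P ∨ Q) and ¬P, infer Q.
One disjunct, '|S| = 6', is ruled out; the other must hold.

|S| ≠ 6


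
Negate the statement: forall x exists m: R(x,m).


Negation flips each quantifier (∀↔∃) and negates the inner predicate.
¬(forall x exists m: φ) = exists x forall m: ¬φ.

exists x forall m: ~(R(x,m))


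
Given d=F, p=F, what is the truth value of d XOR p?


Exclusive or is true when exactly one operand is true.
Substitute: d=F, p=F.
F XOR F evaluates to F.

F


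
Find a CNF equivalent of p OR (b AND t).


Step 1: Distribute ∨ over ∧: p ∨ (b ∧ t) = (p ∨ b) ∧ (p ∨ t).

(p OR b) AND (p OR t)


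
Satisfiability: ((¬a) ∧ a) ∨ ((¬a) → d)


Search for a satisfying assignment over {a, d}.
Try a=T, d=F: the formula evaluates to T.
A satisfying assignment exists.

Satisfiable.


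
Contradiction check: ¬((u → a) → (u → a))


Truth table over {a, u}:
a | u | φ
---------
F | F | F
T | F | F
F | T | F
T | T | F
Every row is false.

Yes, it is a contradiction.


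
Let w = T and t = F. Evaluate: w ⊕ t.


Exclusive or is true when exactly one operand is true.
Substitute: w=T, t=F.
T ⊕ F evaluates to T.

T


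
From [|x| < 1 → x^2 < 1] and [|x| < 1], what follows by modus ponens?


Modus ponens: from (P → Q) and P, infer Q.
P = '|x| < 1' is asserted, and P → Q holds, so Q follows.

x^2 < 1.


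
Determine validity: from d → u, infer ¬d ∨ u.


This matches the form of material implication: the conclusion follows in every model of the premises.

Valid.


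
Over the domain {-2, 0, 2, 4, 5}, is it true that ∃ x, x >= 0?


Evaluate the predicate on each element: -2:F, 0:T, 2:T, 4:T, 5:T.
Witness x = 0 satisfies the predicate.

T


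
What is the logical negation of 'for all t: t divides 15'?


¬(for all x: φ) = there exists x: ¬φ, and ¬(there exists x: φ) = for all x: ¬φ.
Apply to the universal statement.

there exists t: NOT(t divides 15)


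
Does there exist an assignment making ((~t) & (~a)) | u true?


Search for a satisfying assignment over {a, t, u}.
Try a=False, t=False, u=False: the formula evaluates to True.
A satisfying assignment exists.

Satisfiable.


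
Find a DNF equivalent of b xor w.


Step 1: b ⊕ w is true exactly when they disagree: (b ∧ ¬w) ∨ (¬b ∧ w).

(b & (~w)) | ((~b) & w)


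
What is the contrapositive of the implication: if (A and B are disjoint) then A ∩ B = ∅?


The contrapositive of (P → Q) is (¬Q → ¬P); it is logically equivalent to the original.
Here P = '(A and B are disjoint)' and Q = 'A ∩ B = ∅'.

If not (A ∩ B = ∅), then not ((A and B are disjoint)).


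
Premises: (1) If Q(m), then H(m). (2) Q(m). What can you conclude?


Modus ponens: from (P → Q) and P, infer Q.
P = 'Q(m)' is asserted, and P → Q holds, so Q follows.

H(m).


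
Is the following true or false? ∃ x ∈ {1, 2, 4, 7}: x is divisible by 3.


Evaluate the predicate on each element: 1:F, 2:F, 4:F, 7:F.
No element satisfies the predicate.

F


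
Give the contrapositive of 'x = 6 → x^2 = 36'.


The contrapositive of (P → Q) is (¬Q → ¬P); it is logically equivalent to the original.
Here P = 'x = 6' and Q = 'x^2 = 36'.

If not (x^2 = 36), then not (x = 6).


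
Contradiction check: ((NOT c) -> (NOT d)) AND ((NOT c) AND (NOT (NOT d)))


Truth table over {c, d}:
c | d | φ
---------
F | F | F
T | F | F
F | T | F
T | T | F
Every row is false.

Yes, it is a contradiction.


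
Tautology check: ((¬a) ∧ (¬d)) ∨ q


Build the truth table over {a, d, q}:
a | d | q | φ
-------------
F | F | F | T
T | F | F | F
F | T | F | F
T | T | F | F
F | F | T | T
T | F | T | T
F | T | T | T
T | T | T | T
Counterexample at row 2: with a=T, d=F, q=F, the formula is F.

No, it is not a tautology.


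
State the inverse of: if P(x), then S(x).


The inverse of (P → Q) is (¬P → ¬Q). It is equivalent to the converse, not to the original.
Here P = 'P(x)' and Q = 'S(x)'.

If not (P(x)), then not (S(x)).


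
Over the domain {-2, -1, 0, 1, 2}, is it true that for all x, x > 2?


Evaluate the predicate on each element: -2:F, -1:F, 0:F, 1:F, 2:F.
Counterexample x = -2 fails the predicate.

F


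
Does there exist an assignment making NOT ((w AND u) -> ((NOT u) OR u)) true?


Check all 4 assignments over {u, w}:
u | w | φ
---------
F | F | F
T | F | F
F | T | F
T | T | F
No assignment makes the formula true.

Unsatisfiable.


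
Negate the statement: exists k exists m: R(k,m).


Negation flips each quantifier (∀↔∃) and negates the inner predicate.
¬(exists k exists m: φ) = forall k forall m: ¬φ.

forall k forall m: ~(R(k,m))


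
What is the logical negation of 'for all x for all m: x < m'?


Negation flips each quantifier (∀↔∃) and negates the inner predicate.
¬(for all x for all m: φ) = there exists x there exists m: ¬φ.

there exists x there exists m: NOT(x < m)


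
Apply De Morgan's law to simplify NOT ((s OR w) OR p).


De Morgan: the negation of a disjunction is the conjunction of the negations.
Distribute NOT across OR, flipping it to AND, and negate each literal.

((NOT s) AND (NOT w)) AND (NOT p)


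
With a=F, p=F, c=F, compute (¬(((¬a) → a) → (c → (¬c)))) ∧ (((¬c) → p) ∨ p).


Substitute a=F, p=F, c=F:
¬a = T
(¬a) → a = T → F = F
¬c = T
c → (¬c) = F → T = T
((¬a) → a) → (c → (¬c)) = F → T = T
¬(((¬a) → a) → (c → (¬c))) = F
¬c = T
(¬c) → p = T → F = F
((¬c) → p) ∨ p = F ∨ F = F
(¬(((¬a) → a) → (c → (¬c)))) ∧ (((¬c) → p) ∨ p) = F ∧ F = F

F


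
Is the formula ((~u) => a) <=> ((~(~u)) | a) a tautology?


Build the truth table over {a, u}:
a | u | φ
---------
False | False | True
True | False | True
False | True | True
True | True | True
Every row evaluates to true.

Yes, it is a tautology.


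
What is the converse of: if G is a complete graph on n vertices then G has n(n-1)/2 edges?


The converse of (P → Q) is (Q → P). It is not in general equivalent to the original.
Here P = 'G is a complete graph on n vertices' and Q = 'G has n(n-1)/2 edges'.

If G has n(n-1)/2 edges, then G is a complete graph on n vertices.


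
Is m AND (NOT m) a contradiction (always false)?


Truth table over {m}:
m | φ
-----
F | F
T | F
Every row is false.

Yes, it is a contradiction.


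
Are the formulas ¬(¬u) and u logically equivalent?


Compare truth tables:
u | φ | ψ
---------
F | F | F
T | T | T
The columns φ and ψ agree on every row.

Yes, they are logically equivalent.


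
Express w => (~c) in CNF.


Step 1: Rewrite w → (¬c) as ¬w ∨ (¬c).

(~w) | (~c)


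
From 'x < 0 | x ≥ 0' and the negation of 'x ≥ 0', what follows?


Disjunctive syllogism: from (P ∨ Q) and ¬P, infer Q.
One disjunct, 'x ≥ 0', is ruled out; the other must hold.

x < 0


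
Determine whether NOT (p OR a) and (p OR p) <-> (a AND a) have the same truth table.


Compare truth tables:
a | p | φ | ψ
-------------
F | F | T | T
T | F | F | F
F | T | F | F
T | T | F | T
They differ at row 4 (a=T, p=T): φ=F but ψ=T.

No, they are not logically equivalent.


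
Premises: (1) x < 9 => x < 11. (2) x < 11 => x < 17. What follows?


Hypothetical syllogism: from (P → Q) and (Q → R), infer (P → R).
Chain the two implications through the shared middle term 'x < 11'.

x < 9 => x < 17


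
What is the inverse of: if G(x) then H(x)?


The inverse of (P → Q) is (¬P → ¬Q). It is equivalent to the converse, not to the original.
Here P = 'G(x)' and Q = 'H(x)'.

If not (G(x)), then not (H(x)).


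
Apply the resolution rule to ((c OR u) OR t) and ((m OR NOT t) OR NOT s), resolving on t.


The clauses contain complementary literals t and NOTt.
Resolution eliminates this pair and disjoins the remaining literals (merging duplicates).

(((c OR u) OR NOT s) OR m)


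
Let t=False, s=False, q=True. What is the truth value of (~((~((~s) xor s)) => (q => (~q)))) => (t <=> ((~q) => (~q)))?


Substitute t=False, s=False, q=True:
… (earlier sub-steps elided)
~((~s) xor s) = False
~q = False
q => (~q) = True => False = False
(~((~s) xor s)) => (q => (~q)) = False => False = True
~((~((~s) xor s)) => (q => (~q))) = False
~q = False
~q = False
(~q) => (~q) = False => False = True
t <=> ((~q) => (~q)) = False <=> True = False
(~((~((~s) xor s)) => (q => (~q)))) => (t <=> ((~q) => (~q))) = False => False = True

True


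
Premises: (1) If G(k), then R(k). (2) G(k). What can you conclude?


Modus ponens: from (P → Q) and P, infer Q.
P = 'G(k)' is asserted, and P → Q holds, so Q follows.

R(k).


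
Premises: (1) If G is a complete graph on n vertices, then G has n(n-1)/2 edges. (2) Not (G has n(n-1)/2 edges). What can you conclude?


Modus tollens: from (P → Q) and ¬Q, infer ¬P.
Q = 'G has n(n-1)/2 edges' is denied; since P → Q, P must also fail.

Not (G is a complete graph on n vertices).


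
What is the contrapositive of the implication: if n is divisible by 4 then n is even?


The contrapositive of (P → Q) is (¬Q → ¬P); it is logically equivalent to the original.
Here P = 'n is divisible by 4' and Q = 'n is even'.

If not (n is even), then not (n is divisible by 4).


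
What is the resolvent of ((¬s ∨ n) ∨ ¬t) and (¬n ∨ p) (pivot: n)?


The clauses contain complementary literals n and ¬n.
Resolution eliminates this pair and disjoins the remaining literals (merging duplicates).

((¬t ∨ ¬s) ∨ p)


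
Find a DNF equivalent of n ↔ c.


Step 1: n ↔ c is true exactly when both agree: (n ∧ c) ∨ (¬n ∧ ¬c).

(n ∧ c) ∨ ((¬n) ∧ (¬c))


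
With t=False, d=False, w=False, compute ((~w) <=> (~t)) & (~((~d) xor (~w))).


Substitute t=False, d=False, w=False:
~w = True
~t = True
(~w) <=> (~t) = True <=> True = True
~d = True
~w = True
(~d) xor (~w) = True xor True = False
~((~d) xor (~w)) = True
((~w) <=> (~t)) & (~((~d) xor (~w))) = True & True = True

True


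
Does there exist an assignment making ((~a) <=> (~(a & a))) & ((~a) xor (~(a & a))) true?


Check all 2 assignments over {a}:
a | φ
-----
False | False
True | False
No assignment makes the formula true.

Unsatisfiable.


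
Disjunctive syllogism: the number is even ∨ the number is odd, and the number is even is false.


Disjunctive syllogism: from (P ∨ Q) and ¬P, infer Q.
One disjunct, 'the number is even', is ruled out; the other must hold.

the number is odd


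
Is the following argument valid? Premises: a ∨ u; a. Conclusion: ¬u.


This is affirming a disjunct (fallacy). There exist truth assignments where the premises are all true but the conclusion is false.

Invalid.


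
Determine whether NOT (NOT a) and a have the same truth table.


Compare truth tables:
a | φ | ψ
---------
F | F | F
T | T | T
The columns φ and ψ agree on every row.

Yes, they are logically equivalent.


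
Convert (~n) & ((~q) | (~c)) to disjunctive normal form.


Step 1: Distribute ∧ over ∨: (¬n) ∧ ((¬q) ∨ (¬c)) = ((¬n) ∧ (¬q)) ∨ ((¬n) ∧ (¬c)).

((~n) & (~q)) | ((~n) & (~c))


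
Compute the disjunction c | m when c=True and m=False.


Disjunction is false only when both operands are false.
Substitute: c=True, m=False.
True | False evaluates to True.

True


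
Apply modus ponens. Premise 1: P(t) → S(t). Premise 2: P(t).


Modus ponens: from (P → Q) and P, infer Q.
P = 'P(t)' is asserted, and P → Q holds, so Q follows.

S(t).


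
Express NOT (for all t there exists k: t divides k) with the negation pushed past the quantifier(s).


Negation flips each quantifier (∀↔∃) and negates the inner predicate.
¬(for all t there exists k: φ) = there exists t for all k: ¬φ.

there exists t for all k: NOT(t divides k)


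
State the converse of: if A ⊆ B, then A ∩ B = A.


The converse of (P → Q) is (Q → P). It is not in general equivalent to the original.
Here P = 'A ⊆ B' and Q = 'A ∩ B = A'.

If A ∩ B = A, then A ⊆ B.


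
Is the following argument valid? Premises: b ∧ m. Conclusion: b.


This matches the form of conjunction elimination: the conclusion follows in every model of the premises.

Valid.


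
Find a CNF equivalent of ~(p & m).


Step 1: Apply De Morgan: ¬(p ∧ m) = ¬p ∨ ¬m.

(~p) | (~m)


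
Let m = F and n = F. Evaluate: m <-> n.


Biconditional is true when both operands have the same truth value.
Substitute: m=F, n=F.
F <-> F evaluates to T.

T


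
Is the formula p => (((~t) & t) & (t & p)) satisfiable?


Search for a satisfying assignment over {p, t}.
Try p=False, t=False: the formula evaluates to True.
A satisfying assignment exists.

Satisfiable.


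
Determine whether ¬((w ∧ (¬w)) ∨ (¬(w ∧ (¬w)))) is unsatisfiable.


Truth table over {w}:
w | φ
-----
F | F
T | F
Every row is false.

Yes, it is a contradiction.


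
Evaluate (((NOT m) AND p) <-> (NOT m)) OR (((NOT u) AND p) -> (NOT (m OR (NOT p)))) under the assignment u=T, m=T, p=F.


Substitute u=T, m=T, p=F:
… (earlier sub-steps elided)
(NOT m) AND p = F AND F = F
NOT m = F
((NOT m) AND p) <-> (NOT m) = F <-> F = T
NOT u = F
(NOT u) AND p = F AND F = F
NOT p = T
m OR (NOT p) = T OR T = T
NOT (m OR (NOT p)) = F
((NOT u) AND p) -> (NOT (m OR (NOT p))) = F -> F = T
(((NOT m) AND p) <-> (NOT m)) OR (((NOT u) AND p) -> (NOT (m OR (NOT p)))) = T OR T = T

T


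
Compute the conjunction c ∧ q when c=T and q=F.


Conjunction is true only when both operands are true.
Substitute: c=T, q=F.
T ∧ F evaluates to F.

F


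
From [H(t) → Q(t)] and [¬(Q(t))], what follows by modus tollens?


Modus tollens: from (P → Q) and ¬Q, infer ¬P.
Q = 'Q(t)' is denied; since P → Q, P must also fail.

Not (H(t)).


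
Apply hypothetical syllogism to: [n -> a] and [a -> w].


Hypothetical syllogism: from (P → Q) and (Q → R), infer (P → R).
Chain the two implications through the shared middle term 'a'.

n -> w


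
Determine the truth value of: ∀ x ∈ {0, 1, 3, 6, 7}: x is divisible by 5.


Evaluate the predicate on each element: 0:T, 1:F, 3:F, 6:F, 7:F.
Counterexample x = 1 fails the predicate.

F


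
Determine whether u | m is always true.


Build the truth table over {m, u}:
m | u | φ
---------
False | False | False
True | False | True
False | True | True
True | True | True
Counterexample at row 1: with m=False, u=False, the formula is False.

No, it is not a tautology.


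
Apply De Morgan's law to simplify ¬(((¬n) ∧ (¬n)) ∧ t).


De Morgan: the negation of a conjunction is the disjunction of the negations.
Distribute ¬ across ∧, flipping it to ∨, and negate each literal.

(n ∨ n) ∨ (¬t)


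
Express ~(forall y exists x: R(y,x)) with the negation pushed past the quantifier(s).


Negation flips each quantifier (∀↔∃) and negates the inner predicate.
¬(forall y exists x: φ) = exists y forall x: ¬φ.

exists y forall x: ~(R(y,x))


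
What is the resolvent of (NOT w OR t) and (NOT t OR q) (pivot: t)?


The clauses contain complementary literals t and NOTt.
Resolution eliminates this pair and disjoins the remaining literals (merging duplicates).

(NOT w OR q)


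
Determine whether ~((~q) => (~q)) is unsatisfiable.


Truth table over {q}:
q | φ
-----
False | False
True | False
Every row is false.

Yes, it is a contradiction.


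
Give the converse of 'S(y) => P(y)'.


The converse of (P → Q) is (Q → P). It is not in general equivalent to the original.
Here P = 'S(y)' and Q = 'P(y)'.

If P(y), then S(y).


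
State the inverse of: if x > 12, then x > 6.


The inverse of (P → Q) is (¬P → ¬Q). It is equivalent to the converse, not to the original.
Here P = 'x > 12' and Q = 'x > 6'.

If not (x > 12), then not (x > 6).


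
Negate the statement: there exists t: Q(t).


¬(for all x: φ) = there exists x: ¬φ, and ¬(there exists x: φ) = for all x: ¬φ.
Apply to the existential statement.

for all t: NOT(Q(t))


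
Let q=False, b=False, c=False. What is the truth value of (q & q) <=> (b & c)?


Substitute q=False, b=False, c=False:
q & q = False & False = False
b & c = False & False = False
(q & q) <=> (b & c) = False <=> False = True

True


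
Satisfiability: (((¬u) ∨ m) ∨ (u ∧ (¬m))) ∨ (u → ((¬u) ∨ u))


Search for a satisfying assignment over {m, u}.
Try m=F, u=F: the formula evaluates to T.
A satisfying assignment exists.

Satisfiable.


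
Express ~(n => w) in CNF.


Step 1: Rewrite n → w as ¬n ∨ w.
Step 2: Negate: ¬(¬n ∨ w) = n ∧ ¬w (De Morgan + double negation).

n & (~w)


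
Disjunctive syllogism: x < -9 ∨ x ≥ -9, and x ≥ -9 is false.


Disjunctive syllogism: from (P ∨ Q) and ¬P, infer Q.
One disjunct, 'x ≥ -9', is ruled out; the other must hold.

x < -9


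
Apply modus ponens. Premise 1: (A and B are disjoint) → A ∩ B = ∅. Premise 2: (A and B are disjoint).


Modus ponens: from (P → Q) and P, infer Q.
P = '(A and B are disjoint)' is asserted, and P → Q holds, so Q follows.

A ∩ B = ∅.


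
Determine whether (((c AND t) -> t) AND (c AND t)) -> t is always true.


Build the truth table over {c, t}:
c | t | φ
---------
F | F | T
T | F | T
F | T | T
T | T | T
Every row evaluates to true.

Yes, it is a tautology.


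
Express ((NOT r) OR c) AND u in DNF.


Step 1: Distribute ∧ over ∨: ((¬r) ∨ c) ∧ u = ((¬r) ∧ u) ∨ (c ∧ u).

((NOT r) AND u) OR (c AND u)


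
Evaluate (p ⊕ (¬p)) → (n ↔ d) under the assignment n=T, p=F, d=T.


Substitute n=T, p=F, d=T:
¬p = T
p ⊕ (¬p) = F ⊕ T = T
n ↔ d = T ↔ T = T
(p ⊕ (¬p)) → (n ↔ d) = T → T = T

T


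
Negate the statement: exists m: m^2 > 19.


¬(forall x: φ) = exists x: ¬φ, and ¬(exists x: φ) = forall x: ¬φ.
Apply to the existential statement.

forall m: ~(m^2 > 19)


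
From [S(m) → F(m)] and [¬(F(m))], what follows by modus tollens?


Modus tollens: from (P → Q) and ¬Q, infer ¬P.
Q = 'F(m)' is denied; since P → Q, P must also fail.

Not (S(m)).


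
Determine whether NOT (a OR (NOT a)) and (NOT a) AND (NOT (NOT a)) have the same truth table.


Compare truth tables:
a | φ | ψ
---------
F | F | F
T | F | F
The columns φ and ψ agree on every row.

Yes, they are logically equivalent.


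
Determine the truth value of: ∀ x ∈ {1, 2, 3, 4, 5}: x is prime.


Evaluate the predicate on each element: 1:F, 2:T, 3:T, 4:F, 5:T.
Counterexample x = 1 fails the predicate.

F


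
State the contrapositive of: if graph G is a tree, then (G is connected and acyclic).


The contrapositive of (P → Q) is (¬Q → ¬P); it is logically equivalent to the original.
Here P = 'graph G is a tree' and Q = '(G is connected and acyclic)'.

If not ((G is connected and acyclic)), then not (graph G is a tree).


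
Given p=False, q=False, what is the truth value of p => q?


Implication is false only when antecedent is true and consequent is false.
Substitute: p=False, q=False.
False => False evaluates to True.

True


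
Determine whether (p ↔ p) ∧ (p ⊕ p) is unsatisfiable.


Truth table over {p}:
p | φ
-----
F | F
T | F
Every row is false.

Yes, it is a contradiction.


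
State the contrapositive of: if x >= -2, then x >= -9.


The contrapositive of (P → Q) is (¬Q → ¬P); it is logically equivalent to the original.
Here P = 'x >= -2' and Q = 'x >= -9'.

If not (x >= -9), then not (x >= -2).


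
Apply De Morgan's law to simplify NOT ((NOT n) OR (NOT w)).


De Morgan: the negation of a disjunction is the conjunction of the negations.
Distribute NOT across OR, flipping it to AND, and negate each literal.

n AND w


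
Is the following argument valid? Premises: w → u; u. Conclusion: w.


This is affirming the consequent (fallacy). There exist truth assignments where the premises are all true but the conclusion is false.

Invalid.


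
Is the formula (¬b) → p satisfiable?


Search for a satisfying assignment over {b, p}.
Try b=T, p=F: the formula evaluates to T.
A satisfying assignment exists.

Satisfiable.


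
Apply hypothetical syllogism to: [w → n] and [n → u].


Hypothetical syllogism: from (P → Q) and (Q → R), infer (P → R).
Chain the two implications through the shared middle term 'n'.

w → u


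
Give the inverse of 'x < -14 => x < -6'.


The inverse of (P → Q) is (¬P → ¬Q). It is equivalent to the converse, not to the original.
Here P = 'x < -14' and Q = 'x < -6'.

If not (x < -14), then not (x < -6).


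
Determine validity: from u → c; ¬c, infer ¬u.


This matches the form of modus tollens: the conclusion follows in every model of the premises.

Valid.


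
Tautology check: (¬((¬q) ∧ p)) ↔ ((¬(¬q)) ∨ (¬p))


Build the truth table over {p, q}:
p | q | φ
---------
F | F | T
T | F | T
F | T | T
T | T | T
Every row evaluates to true.

Yes, it is a tautology.


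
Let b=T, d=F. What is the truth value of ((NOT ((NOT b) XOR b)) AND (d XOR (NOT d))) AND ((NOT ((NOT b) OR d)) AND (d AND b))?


Substitute b=T, d=F:
… (earlier sub-steps elided)
NOT ((NOT b) XOR b) = F
NOT d = T
d XOR (NOT d) = F XOR T = T
(NOT ((NOT b) XOR b)) AND (d XOR (NOT d)) = F AND T = F
NOT b = F
(NOT b) OR d = F OR F = F
NOT ((NOT b) OR d) = T
d AND b = F AND T = F
(NOT ((NOT b) OR d)) AND (d AND b) = T AND F = F
((NOT ((NOT b) XOR b)) AND (d XOR (NOT d))) AND ((NOT ((NOT b) OR d)) AND (d AND b)) = F AND F = F

F


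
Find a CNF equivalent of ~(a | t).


Step 1: Apply De Morgan: ¬(a ∨ t) = ¬a ∧ ¬t.

(~a) & (~t)


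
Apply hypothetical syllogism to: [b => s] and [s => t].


Hypothetical syllogism: from (P → Q) and (Q → R), infer (P → R).
Chain the two implications through the shared middle term 's'.

b => t


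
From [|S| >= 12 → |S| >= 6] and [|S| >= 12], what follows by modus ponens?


Modus ponens: from (P → Q) and P, infer Q.
P = '|S| >= 12' is asserted, and P → Q holds, so Q follows.

|S| >= 6.


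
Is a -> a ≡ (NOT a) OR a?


Compare truth tables:
a | φ | ψ
---------
F | T | T
T | T | T
The columns φ and ψ agree on every row.

Yes, they are logically equivalent.


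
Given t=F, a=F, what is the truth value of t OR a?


Disjunction is false only when both operands are false.
Substitute: t=F, a=F.
F OR F evaluates to F.

F


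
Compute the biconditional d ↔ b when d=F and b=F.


Biconditional is true when both operands have the same truth value.
Substitute: d=F, b=F.
F ↔ F evaluates to T.

T


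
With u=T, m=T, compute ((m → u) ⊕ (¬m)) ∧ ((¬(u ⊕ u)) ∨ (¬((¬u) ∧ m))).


Substitute u=T, m=T:
m → u = T → T = T
¬m = F
(m → u) ⊕ (¬m) = T ⊕ F = T
u ⊕ u = T ⊕ T = F
¬(u ⊕ u) = T
¬u = F
(¬u) ∧ m = F ∧ T = F
¬((¬u) ∧ m) = T
(¬(u ⊕ u)) ∨ (¬((¬u) ∧ m)) = T ∨ T = T
((m → u) ⊕ (¬m)) ∧ ((¬(u ⊕ u)) ∨ (¬((¬u) ∧ m))) = T ∧ T = T

T


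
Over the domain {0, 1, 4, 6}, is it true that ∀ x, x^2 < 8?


Evaluate the predicate on each element: 0:T, 1:T, 4:F, 6:F.
Counterexample x = 4 fails the predicate.

F


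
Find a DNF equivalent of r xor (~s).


Step 1: r ⊕ (¬s) is true exactly when they disagree: (r ∧ ¬(¬s)) ∨ (¬r ∧ (¬s)).
Step 2: Eliminate any double negations (¬¬X = X).

(r & s) | ((~r) & (~s))


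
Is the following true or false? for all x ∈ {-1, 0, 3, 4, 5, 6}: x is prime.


Evaluate the predicate on each element: -1:F, 0:F, 3:T, 4:F, 5:T, 6:F.
Counterexample x = -1 fails the predicate.

F


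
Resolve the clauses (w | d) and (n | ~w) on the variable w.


The clauses contain complementary literals w and ~w.
Resolution eliminates this pair and disjoins the remaining literals (merging duplicates).

(d | n)


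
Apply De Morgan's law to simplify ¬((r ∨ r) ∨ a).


De Morgan: the negation of a disjunction is the conjunction of the negations.
Distribute ¬ across ∨, flipping it to ∧, and negate each literal.

((¬r) ∧ (¬r)) ∧ (¬a)


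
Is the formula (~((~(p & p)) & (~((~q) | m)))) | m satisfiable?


Search for a satisfying assignment over {m, p, q}.
Try m=False, p=False, q=False: the formula evaluates to True.
A satisfying assignment exists.

Satisfiable.


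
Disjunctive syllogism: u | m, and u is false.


Disjunctive syllogism: from (P ∨ Q) and ¬P, infer Q.
One disjunct, 'u', is ruled out; the other must hold.

m


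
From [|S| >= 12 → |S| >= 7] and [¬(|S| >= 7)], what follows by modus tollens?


Modus tollens: from (P → Q) and ¬Q, infer ¬P.
Q = '|S| >= 7' is denied; since P → Q, P must also fail.

Not (|S| >= 12).


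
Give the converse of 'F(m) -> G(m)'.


The converse of (P → Q) is (Q → P). It is not in general equivalent to the original.
Here P = 'F(m)' and Q = 'G(m)'.

If G(m), then F(m).


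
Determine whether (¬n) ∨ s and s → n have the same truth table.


Compare truth tables:
n | s | φ | ψ
-------------
F | F | T | T
T | F | F | T
F | T | T | F
T | T | T | T
They differ at row 2 (n=T, s=F): φ=F but ψ=T.

No, they are not logically equivalent.


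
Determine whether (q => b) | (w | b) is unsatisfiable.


Truth table over {b, q, w}:
b | q | w | φ
-------------
False | False | False | True
True | False | False | True
False | True | False | False
True | True | False | True
False | False | True | True
True | False | True | True
False | True | True | True
True | True | True | True
Satisfying assignment at row 1: b=False, q=False, w=False gives True.

No, it is not a contradiction.


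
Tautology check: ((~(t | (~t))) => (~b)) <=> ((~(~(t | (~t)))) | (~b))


Build the truth table over {b, t}:
b | t | φ
---------
False | False | True
True | False | True
False | True | True
True | True | True
Every row evaluates to true.

Yes, it is a tautology.


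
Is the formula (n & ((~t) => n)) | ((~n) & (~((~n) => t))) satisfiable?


Search for a satisfying assignment over {n, t}.
Try n=False, t=False: the formula evaluates to True.
A satisfying assignment exists.

Satisfiable.


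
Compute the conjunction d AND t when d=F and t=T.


Conjunction is true only when both operands are true.
Substitute: d=F, t=T.
F AND T evaluates to F.

F


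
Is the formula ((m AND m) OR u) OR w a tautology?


Build the truth table over {m, u, w}:
m | u | w | φ
-------------
F | F | F | F
T | F | F | T
F | T | F | T
T | T | F | T
F | F | T | T
T | F | T | T
F | T | T | T
T | T | T | T
Counterexample at row 1: with m=F, u=F, w=F, the formula is F.

No, it is not a tautology.


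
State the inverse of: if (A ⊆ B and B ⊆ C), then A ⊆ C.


The inverse of (P → Q) is (¬P → ¬Q). It is equivalent to the converse, not to the original.
Here P = '(A ⊆ B and B ⊆ C)' and Q = 'A ⊆ C'.

If not ((A ⊆ B and B ⊆ C)), then not (A ⊆ C).


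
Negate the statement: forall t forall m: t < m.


Negation flips each quantifier (∀↔∃) and negates the inner predicate.
¬(forall t forall m: φ) = exists t exists m: ¬φ.

exists t exists m: ~(t < m)


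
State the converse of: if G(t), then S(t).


The converse of (P → Q) is (Q → P). It is not in general equivalent to the original.
Here P = 'G(t)' and Q = 'S(t)'.

If S(t), then G(t).


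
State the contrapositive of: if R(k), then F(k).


The contrapositive of (P → Q) is (¬Q → ¬P); it is logically equivalent to the original.
Here P = 'R(k)' and Q = 'F(k)'.

If not (F(k)), then not (R(k)).


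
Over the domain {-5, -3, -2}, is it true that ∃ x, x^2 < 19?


Evaluate the predicate on each element: -5:F, -3:T, -2:T.
Witness x = -3 satisfies the predicate.

T


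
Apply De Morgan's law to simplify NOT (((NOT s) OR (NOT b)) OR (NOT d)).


De Morgan: the negation of a disjunction is the conjunction of the negations.
Distribute NOT across OR, flipping it to AND, and negate each literal.

(s AND b) AND d


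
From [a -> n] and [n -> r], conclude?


Hypothetical syllogism: from (P → Q) and (Q → R), infer (P → R).
Chain the two implications through the shared middle term 'n'.

a -> r


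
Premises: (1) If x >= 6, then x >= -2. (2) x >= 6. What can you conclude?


Modus ponens: from (P → Q) and P, infer Q.
P = 'x >= 6' is asserted, and P → Q holds, so Q follows.

x >= -2.


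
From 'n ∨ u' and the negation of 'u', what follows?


Disjunctive syllogism: from (P ∨ Q) and ¬P, infer Q.
One disjunct, 'u', is ruled out; the other must hold.

n


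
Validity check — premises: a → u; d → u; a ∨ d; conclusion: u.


This matches the form of proof by cases: the conclusion follows in every model of the premises.

Valid.


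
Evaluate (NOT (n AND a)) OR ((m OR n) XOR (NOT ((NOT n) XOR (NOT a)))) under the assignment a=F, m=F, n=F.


Substitute a=F, m=F, n=F:
n AND a = F AND F = F
NOT (n AND a) = T
m OR n = F OR F = F
NOT n = T
NOT a = T
(NOT n) XOR (NOT a) = T XOR T = F
NOT ((NOT n) XOR (NOT a)) = T
(m OR n) XOR (NOT ((NOT n) XOR (NOT a))) = F XOR T = T
(NOT (n AND a)) OR ((m OR n) XOR (NOT ((NOT n) XOR (NOT a)))) = T OR T = T

T


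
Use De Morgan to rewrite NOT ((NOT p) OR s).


De Morgan: the negation of a disjunction is the conjunction of the negations.
Distribute NOT across OR, flipping it to AND, and negate each literal.

p AND (NOT s)


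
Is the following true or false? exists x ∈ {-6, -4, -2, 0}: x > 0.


Evaluate the predicate on each element: -6:False, -4:False, -2:False, 0:False.
No element satisfies the predicate.

False


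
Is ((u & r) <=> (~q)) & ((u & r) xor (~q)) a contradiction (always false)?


Truth table over {q, r, u}:
q | r | u | φ
-------------
False | False | False | False
True | False | False | False
False | True | False | False
True | True | False | False
False | False | True | False
True | False | True | False
False | True | True | False
True | True | True | False
Every row is false.

Yes, it is a contradiction.


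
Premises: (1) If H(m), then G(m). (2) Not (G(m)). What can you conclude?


Modus tollens: from (P → Q) and ¬Q, infer ¬P.
Q = 'G(m)' is denied; since P → Q, P must also fail.

Not (H(m)).


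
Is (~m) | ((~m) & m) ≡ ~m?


Compare truth tables:
m | φ | ψ
---------
False | True | True
True | False | False
The columns φ and ψ agree on every row.

Yes, they are logically equivalent.


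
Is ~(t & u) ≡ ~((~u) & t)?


Compare truth tables:
t | u | φ | ψ
-------------
False | False | True | True
True | False | True | False
False | True | True | True
True | True | False | True
They differ at row 2 (t=True, u=False): φ=True but ψ=False.

No, they are not logically equivalent.


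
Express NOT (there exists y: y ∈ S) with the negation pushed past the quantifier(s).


¬(for all x: φ) = there exists x: ¬φ, and ¬(there exists x: φ) = for all x: ¬φ.
Apply to the existential statement.

for all y: NOT(y ∈ S)


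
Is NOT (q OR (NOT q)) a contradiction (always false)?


Truth table over {q}:
q | φ
-----
F | F
T | F
Every row is false.

Yes, it is a contradiction.


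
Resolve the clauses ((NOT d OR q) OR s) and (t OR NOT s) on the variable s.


The clauses contain complementary literals s and NOTs.
Resolution eliminates this pair and disjoins the remaining literals (merging duplicates).

((q OR NOT d) OR t)


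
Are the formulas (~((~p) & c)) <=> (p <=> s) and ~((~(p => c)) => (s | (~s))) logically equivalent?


Compare truth tables:
c | p | s | φ | ψ
-----------------
False | False | False | True | False
True | False | False | False | False
False | True | False | False | False
True | True | False | False | False
False | False | True | False | False
True | False | True | True | False
False | True | True | True | False
True | True | True | True | False
They differ at row 1 (c=False, p=False, s=False): φ=True but ψ=False.

No, they are not logically equivalent.


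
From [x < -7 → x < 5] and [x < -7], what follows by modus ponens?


Modus ponens: from (P → Q) and P, infer Q.
P = 'x < -7' is asserted, and P → Q holds, so Q follows.

x < 5.


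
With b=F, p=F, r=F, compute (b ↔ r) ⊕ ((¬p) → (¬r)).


Substitute b=F, p=F, r=F:
b ↔ r = F ↔ F = T
¬p = T
¬r = T
(¬p) → (¬r) = T → T = T
(b ↔ r) ⊕ ((¬p) → (¬r)) = T ⊕ T = F

F


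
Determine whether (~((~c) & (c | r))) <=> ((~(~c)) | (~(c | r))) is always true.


Build the truth table over {c, r}:
c | r | φ
---------
False | False | True
True | False | True
False | True | True
True | True | True
Every row evaluates to true.

Yes, it is a tautology.


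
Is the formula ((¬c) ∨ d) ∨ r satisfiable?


Search for a satisfying assignment over {c, d, r}.
Try c=F, d=F, r=F: the formula evaluates to T.
A satisfying assignment exists.

Satisfiable.


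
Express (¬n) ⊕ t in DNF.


Step 1: (¬n) ⊕ t is true exactly when they disagree: ((¬n) ∧ ¬t) ∨ (¬(¬n) ∧ t).
Step 2: Eliminate any double negations (¬¬X = X).

((¬n) ∧ (¬t)) ∨ (n ∧ t)


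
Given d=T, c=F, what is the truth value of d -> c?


Implication is false only when antecedent is true and consequent is false.
Substitute: d=T, c=F.
T -> F evaluates to F.

F


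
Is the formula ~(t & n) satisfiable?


Search for a satisfying assignment over {n, t}.
Try n=False, t=False: the formula evaluates to True.
A satisfying assignment exists.

Satisfiable.


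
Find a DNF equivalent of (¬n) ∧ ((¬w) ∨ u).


Step 1: Distribute ∧ over ∨: (¬n) ∧ ((¬w) ∨ u) = ((¬n) ∧ (¬w)) ∨ ((¬n) ∧ u).

((¬n) ∧ (¬w)) ∨ ((¬n) ∧ u)


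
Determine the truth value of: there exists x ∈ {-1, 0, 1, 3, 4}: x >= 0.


Evaluate the predicate on each element: -1:F, 0:T, 1:T, 3:T, 4:T.
Witness x = 0 satisfies the predicate.

T


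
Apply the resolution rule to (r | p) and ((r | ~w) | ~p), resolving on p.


The clauses contain complementary literals p and ~p.
Resolution eliminates this pair and disjoins the remaining literals (merging duplicates).

(r | ~w)


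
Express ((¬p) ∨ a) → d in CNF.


Step 1: Rewrite as ¬((¬p) ∨ a) ∨ d = (¬(¬p) ∧ ¬a) ∨ d.
Step 2: Distribute ∨ over ∧.
Step 3: Eliminate any double negations (¬¬X = X).

(p ∨ d) ∧ ((¬a) ∨ d)


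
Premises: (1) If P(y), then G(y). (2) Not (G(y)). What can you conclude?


Modus tollens: from (P → Q) and ¬Q, infer ¬P.
Q = 'G(y)' is denied; since P → Q, P must also fail.

Not (P(y)).


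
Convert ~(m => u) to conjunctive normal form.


Step 1: Rewrite m → u as ¬m ∨ u.
Step 2: Negate: ¬(¬m ∨ u) = m ∧ ¬u (De Morgan + double negation).

m & (~u)


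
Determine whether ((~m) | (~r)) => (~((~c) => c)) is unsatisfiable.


Truth table over {c, m, r}:
c | m | r | φ
-------------
False | False | False | True
True | False | False | False
False | True | False | True
True | True | False | False
False | False | True | True
True | False | True | False
False | True | True | True
True | True | True | True
Satisfying assignment at row 1: c=False, m=False, r=False gives True.

No, it is not a contradiction.


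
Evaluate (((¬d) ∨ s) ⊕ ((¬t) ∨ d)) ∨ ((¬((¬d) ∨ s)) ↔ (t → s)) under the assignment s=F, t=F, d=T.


Substitute s=F, t=F, d=T:
… (earlier sub-steps elided)
(¬d) ∨ s = F ∨ F = F
¬t = T
(¬t) ∨ d = T ∨ T = T
((¬d) ∨ s) ⊕ ((¬t) ∨ d) = F ⊕ T = T
¬d = F
(¬d) ∨ s = F ∨ F = F
¬((¬d) ∨ s) = T
t → s = F → F = T
(¬((¬d) ∨ s)) ↔ (t → s) = T ↔ T = T
(((¬d) ∨ s) ⊕ ((¬t) ∨ d)) ∨ ((¬((¬d) ∨ s)) ↔ (t → s)) = T ∨ T = T

T
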